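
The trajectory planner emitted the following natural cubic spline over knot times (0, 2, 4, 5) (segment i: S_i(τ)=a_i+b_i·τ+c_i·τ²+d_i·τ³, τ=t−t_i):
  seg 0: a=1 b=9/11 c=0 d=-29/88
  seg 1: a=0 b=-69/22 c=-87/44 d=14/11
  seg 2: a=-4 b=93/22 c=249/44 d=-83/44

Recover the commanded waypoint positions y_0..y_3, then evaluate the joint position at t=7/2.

y_0 = S_0(0) = a_0 = 1
y_1 = S_1(0) = a_1 = 0
y_2 = S_2(0) = a_2 = -4
y_3 = S_2(1) = 4
t_q=7/2 is in segment 1 (τ=3/2); S_1(τ)=-855/176

y_0=1 y_1=0 y_2=-4 y_3=4
S(7/2) = -855/176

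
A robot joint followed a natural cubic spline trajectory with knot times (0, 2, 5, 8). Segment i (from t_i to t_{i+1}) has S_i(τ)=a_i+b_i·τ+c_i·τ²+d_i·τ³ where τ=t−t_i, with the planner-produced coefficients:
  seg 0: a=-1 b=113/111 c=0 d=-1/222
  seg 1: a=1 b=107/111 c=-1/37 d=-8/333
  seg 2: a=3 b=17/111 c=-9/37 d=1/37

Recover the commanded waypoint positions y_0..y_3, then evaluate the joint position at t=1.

y_0 = S_0(0) = a_0 = -1
y_1 = S_1(0) = a_1 = 1
y_2 = S_2(0) = a_2 = 3
y_3 = S_2(3) = 2
t_q=1 is in segment 0 (τ=1); S_0(τ)=1/74

y_0=-1 y_1=1 y_2=3 y_3=2
S(1) = 1/74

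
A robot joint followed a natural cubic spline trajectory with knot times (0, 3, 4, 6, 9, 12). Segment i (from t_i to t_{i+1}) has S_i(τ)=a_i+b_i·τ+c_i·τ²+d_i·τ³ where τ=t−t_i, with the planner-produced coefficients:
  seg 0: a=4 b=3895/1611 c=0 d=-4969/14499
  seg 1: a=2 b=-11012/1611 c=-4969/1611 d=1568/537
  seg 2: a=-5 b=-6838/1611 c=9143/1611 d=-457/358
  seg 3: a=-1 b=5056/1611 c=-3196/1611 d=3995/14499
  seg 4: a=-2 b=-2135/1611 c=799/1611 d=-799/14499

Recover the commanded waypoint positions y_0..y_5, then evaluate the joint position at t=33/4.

y_0=4 y_1=2 y_2=-5 y_3=-1 y_4=-2 y_5=-3
S(33/4) = -9661/11456

y_0 = S_0(0) = a_0 = 4
y_1 = S_1(0) = a_1 = 2
y_2 = S_2(0) = a_2 = -5
y_3 = S_3(0) = a_3 = -1
y_4 = S_4(0) = a_4 = -2
y_5 = S_4(3) = -3
t_q=33/4 is in segment 3 (τ=9/4); S_3(τ)=-9661/11456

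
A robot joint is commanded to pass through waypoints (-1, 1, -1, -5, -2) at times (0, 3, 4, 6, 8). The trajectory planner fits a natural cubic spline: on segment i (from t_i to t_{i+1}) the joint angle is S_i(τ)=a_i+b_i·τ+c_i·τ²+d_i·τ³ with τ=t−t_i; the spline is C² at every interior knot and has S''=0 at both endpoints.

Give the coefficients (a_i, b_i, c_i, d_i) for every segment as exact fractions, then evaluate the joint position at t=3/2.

  seg 0: a=-1 b=1681/1032 c=0 d=-331/3096
  seg 1: a=1 b=-649/516 c=-331/344 d=227/1032
  seg 2: a=-1 b=-2603/1032 c=-13/43 d=1163/4128
  seg 3: a=-5 b=-181/516 c=955/688 d=-955/4128
S(3/2) = 2979/2752

Δ: Δ0=2/3, Δ1=-2, Δ2=-2, Δ3=3/2
row 1: diag=8, rhs=-16; c'=1/8, d'=-2
row 2: denom=6−1·1/8=47/8; d'=(0−1·-2)/(47/8)=16/47
row 3: denom=8−2·16/47=344/47; d'=(21−2·16/47)/(344/47)=955/344
back: M3=955/344
back: M2=16/47−16/47·955/344=-26/43
back: M1=-2−1/8·-26/43=-331/172
M: M0=0, M1=-331/172, M2=-26/43, M3=955/344, M4=0
seg 0: a=-1, c=M0/2=0, d=(M1−M0)/(6·3)=-331/3096, b=Δ0−h0·(2M0+M1)/6=1681/1032
seg 1: a=1, c=M1/2=-331/344, d=(M2−M1)/(6·1)=227/1032, b=Δ1−h1·(2M1+M2)/6=-649/516
seg 2: a=-1, c=M2/2=-13/43, d=(M3−M2)/(6·2)=1163/4128, b=Δ2−h2·(2M2+M3)/6=-2603/1032
seg 3: a=-5, c=M3/2=955/688, d=(M4−M3)/(6·2)=-955/4128, b=Δ3−h3·(2M3+M4)/6=-181/516
t_q=3/2 → seg 0, τ=3/2; S=-1+1681/1032·τ+0·τ²+-331/3096·τ³=2979/2752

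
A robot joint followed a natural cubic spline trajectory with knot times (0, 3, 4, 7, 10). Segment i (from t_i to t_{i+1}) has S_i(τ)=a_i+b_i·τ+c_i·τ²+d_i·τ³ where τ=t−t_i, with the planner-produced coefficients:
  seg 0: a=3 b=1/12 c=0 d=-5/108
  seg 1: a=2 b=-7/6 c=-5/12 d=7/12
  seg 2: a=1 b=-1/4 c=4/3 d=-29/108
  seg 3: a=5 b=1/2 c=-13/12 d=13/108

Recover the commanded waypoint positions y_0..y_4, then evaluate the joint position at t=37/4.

y_0 = S_0(0) = a_0 = 3
y_1 = S_1(0) = a_1 = 2
y_2 = S_2(0) = a_2 = 1
y_3 = S_3(0) = a_3 = 5
y_4 = S_3(3) = 0
t_q=37/4 is in segment 3 (τ=9/4); S_3(τ)=515/256

y_0=3 y_1=2 y_2=1 y_3=5 y_4=0
S(37/4) = 515/256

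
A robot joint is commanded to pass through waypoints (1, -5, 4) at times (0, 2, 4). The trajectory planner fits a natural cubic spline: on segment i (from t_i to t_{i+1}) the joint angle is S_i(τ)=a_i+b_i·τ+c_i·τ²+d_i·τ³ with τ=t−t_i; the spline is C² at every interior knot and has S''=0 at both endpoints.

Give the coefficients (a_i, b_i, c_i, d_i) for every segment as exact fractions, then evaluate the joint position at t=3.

Δ: Δ0=-3, Δ1=9/2
row 1: diag=8, rhs=45; c'=1/4, d'=45/8
back: M1=45/8
M: M0=0, M1=45/8, M2=0
seg 0: a=1, c=M0/2=0, d=(M1−M0)/(6·2)=15/32, b=Δ0−h0·(2M0+M1)/6=-39/8
seg 1: a=-5, c=M1/2=45/16, d=(M2−M1)/(6·2)=-15/32, b=Δ1−h1·(2M1+M2)/6=3/4
t_q=3 → seg 1, τ=1; S=-5+3/4·τ+45/16·τ²+-15/32·τ³=-61/32

  seg 0: a=1 b=-39/8 c=0 d=15/32
  seg 1: a=-5 b=3/4 c=45/16 d=-15/32
S(3) = -61/32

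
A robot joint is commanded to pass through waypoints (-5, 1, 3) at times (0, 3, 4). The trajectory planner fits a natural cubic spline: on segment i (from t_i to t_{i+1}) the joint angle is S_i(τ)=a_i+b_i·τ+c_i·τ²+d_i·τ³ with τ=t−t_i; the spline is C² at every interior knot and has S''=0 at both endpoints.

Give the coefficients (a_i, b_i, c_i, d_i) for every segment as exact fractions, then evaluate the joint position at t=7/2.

  seg 0: a=-5 b=2 c=0 d=0
  seg 1: a=1 b=2 c=0 d=0
S(7/2) = 2

Δ: Δ0=2, Δ1=2
row 1: diag=8, rhs=0; c'=1/8, d'=0
back: M1=0
M: M0=0, M1=0, M2=0
seg 0: a=-5, c=M0/2=0, d=(M1−M0)/(6·3)=0, b=Δ0−h0·(2M0+M1)/6=2
seg 1: a=1, c=M1/2=0, d=(M2−M1)/(6·1)=0, b=Δ1−h1·(2M1+M2)/6=2
t_q=7/2 → seg 1, τ=1/2; S=1+2·τ+0·τ²+0·τ³=2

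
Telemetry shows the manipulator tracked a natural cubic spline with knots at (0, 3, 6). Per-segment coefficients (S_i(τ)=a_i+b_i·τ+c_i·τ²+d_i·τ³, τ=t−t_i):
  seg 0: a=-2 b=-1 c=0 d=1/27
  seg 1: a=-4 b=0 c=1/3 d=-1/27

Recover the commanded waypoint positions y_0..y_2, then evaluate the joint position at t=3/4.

y_0 = S_0(0) = a_0 = -2
y_1 = S_1(0) = a_1 = -4
y_2 = S_1(3) = -2
t_q=3/4 is in segment 0 (τ=3/4); S_0(τ)=-175/64

y_0=-2 y_1=-4 y_2=-2
S(3/4) = -175/64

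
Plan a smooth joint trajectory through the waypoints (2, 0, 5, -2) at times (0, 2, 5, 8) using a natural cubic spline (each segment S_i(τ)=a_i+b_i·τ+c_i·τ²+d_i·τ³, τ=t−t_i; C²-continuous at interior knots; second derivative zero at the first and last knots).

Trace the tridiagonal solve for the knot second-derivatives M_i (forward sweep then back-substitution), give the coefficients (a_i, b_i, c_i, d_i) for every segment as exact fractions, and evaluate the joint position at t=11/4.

Δ: Δ0=-1, Δ1=5/3, Δ2=-7/3
row 1: diag=10, rhs=16; c'=3/10, d'=8/5
row 2: denom=12−3·3/10=111/10; d'=(-24−3·8/5)/(111/10)=-96/37
back: M2=-96/37
back: M1=8/5−3/10·-96/37=88/37
M: M0=0, M1=88/37, M2=-96/37, M3=0
seg 0: a=2, c=M0/2=0, d=(M1−M0)/(6·2)=22/111, b=Δ0−h0·(2M0+M1)/6=-199/111
seg 1: a=0, c=M1/2=44/37, d=(M2−M1)/(6·3)=-92/333, b=Δ1−h1·(2M1+M2)/6=65/111
seg 2: a=5, c=M2/2=-48/37, d=(M3−M2)/(6·3)=16/111, b=Δ2−h2·(2M2+M3)/6=29/111
t_q=11/4 → seg 1, τ=3/4; S=0+65/111·τ+44/37·τ²+-92/333·τ³=587/592

  seg 0: a=2 b=-199/111 c=0 d=22/111
  seg 1: a=0 b=65/111 c=44/37 d=-92/333
  seg 2: a=5 b=29/111 c=-48/37 d=16/111
S(11/4) = 587/592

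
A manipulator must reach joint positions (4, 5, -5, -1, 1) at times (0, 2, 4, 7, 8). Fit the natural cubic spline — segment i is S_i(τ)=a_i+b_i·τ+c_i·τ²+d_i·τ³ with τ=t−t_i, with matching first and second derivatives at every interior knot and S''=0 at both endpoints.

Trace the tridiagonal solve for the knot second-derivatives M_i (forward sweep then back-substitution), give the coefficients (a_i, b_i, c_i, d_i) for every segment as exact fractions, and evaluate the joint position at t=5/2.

  seg 0: a=4 b=3731/1608 c=0 d=-2927/6432
  seg 1: a=5 b=-2525/804 c=-2927/1072 d=5791/6432
  seg 2: a=-5 b=-5239/1608 c=179/67 d=-1835/4824
  seg 3: a=-1 b=2011/804 c=-403/536 d=403/1608
S(5/2) = 49049/17152

Δ: Δ0=1/2, Δ1=-5, Δ2=4/3, Δ3=2
row 1: diag=8, rhs=-33; c'=1/4, d'=-33/8
row 2: denom=10−2·1/4=19/2; d'=(38−2·-33/8)/(19/2)=185/38
row 3: denom=8−3·6/19=134/19; d'=(4−3·185/38)/(134/19)=-403/268
back: M3=-403/268
back: M2=185/38−6/19·-403/268=358/67
back: M1=-33/8−1/4·358/67=-2927/536
M: M0=0, M1=-2927/536, M2=358/67, M3=-403/268, M4=0
seg 0: a=4, c=M0/2=0, d=(M1−M0)/(6·2)=-2927/6432, b=Δ0−h0·(2M0+M1)/6=3731/1608
seg 1: a=5, c=M1/2=-2927/1072, d=(M2−M1)/(6·2)=5791/6432, b=Δ1−h1·(2M1+M2)/6=-2525/804
seg 2: a=-5, c=M2/2=179/67, d=(M3−M2)/(6·3)=-1835/4824, b=Δ2−h2·(2M2+M3)/6=-5239/1608
seg 3: a=-1, c=M3/2=-403/536, d=(M4−M3)/(6·1)=403/1608, b=Δ3−h3·(2M3+M4)/6=2011/804
t_q=5/2 → seg 1, τ=1/2; S=5+-2525/804·τ+-2927/1072·τ²+5791/6432·τ³=49049/17152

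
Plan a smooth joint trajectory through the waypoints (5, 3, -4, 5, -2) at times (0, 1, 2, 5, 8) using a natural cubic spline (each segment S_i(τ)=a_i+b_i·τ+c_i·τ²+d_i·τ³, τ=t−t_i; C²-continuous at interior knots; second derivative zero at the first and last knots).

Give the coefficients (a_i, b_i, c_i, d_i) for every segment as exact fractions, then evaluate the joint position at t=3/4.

  seg 0: a=5 b=-101/336 c=0 d=-571/336
  seg 1: a=3 b=-907/168 c=-571/112 d=1175/336
  seg 2: a=-4 b=-245/48 c=151/28 d=-2713/3024
  seg 3: a=5 b=509/168 c=-901/336 d=901/3024
S(3/4) = 4155/1024

Δ: Δ0=-2, Δ1=-7, Δ2=3, Δ3=-7/3
row 1: diag=4, rhs=-30; c'=1/4, d'=-15/2
row 2: denom=8−1·1/4=31/4; d'=(60−1·-15/2)/(31/4)=270/31
row 3: denom=12−3·12/31=336/31; d'=(-32−3·270/31)/(336/31)=-901/168
back: M3=-901/168
back: M2=270/31−12/31·-901/168=151/14
back: M1=-15/2−1/4·151/14=-571/56
M: M0=0, M1=-571/56, M2=151/14, M3=-901/168, M4=0
seg 0: a=5, c=M0/2=0, d=(M1−M0)/(6·1)=-571/336, b=Δ0−h0·(2M0+M1)/6=-101/336
seg 1: a=3, c=M1/2=-571/112, d=(M2−M1)/(6·1)=1175/336, b=Δ1−h1·(2M1+M2)/6=-907/168
seg 2: a=-4, c=M2/2=151/28, d=(M3−M2)/(6·3)=-2713/3024, b=Δ2−h2·(2M2+M3)/6=-245/48
seg 3: a=5, c=M3/2=-901/336, d=(M4−M3)/(6·3)=901/3024, b=Δ3−h3·(2M3+M4)/6=509/168
t_q=3/4 → seg 0, τ=3/4; S=5+-101/336·τ+0·τ²+-571/336·τ³=4155/1024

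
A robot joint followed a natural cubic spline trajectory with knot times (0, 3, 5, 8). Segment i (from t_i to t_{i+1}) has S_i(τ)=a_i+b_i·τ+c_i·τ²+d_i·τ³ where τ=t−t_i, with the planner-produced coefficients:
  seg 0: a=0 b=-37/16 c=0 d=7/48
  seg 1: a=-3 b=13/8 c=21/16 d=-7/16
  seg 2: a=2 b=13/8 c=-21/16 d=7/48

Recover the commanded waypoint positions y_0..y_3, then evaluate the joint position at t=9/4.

y_0=0 y_1=-3 y_2=2 y_3=-1
S(9/4) = -3627/1024

y_0 = S_0(0) = a_0 = 0
y_1 = S_1(0) = a_1 = -3
y_2 = S_2(0) = a_2 = 2
y_3 = S_2(3) = -1
t_q=9/4 is in segment 0 (τ=9/4); S_0(τ)=-3627/1024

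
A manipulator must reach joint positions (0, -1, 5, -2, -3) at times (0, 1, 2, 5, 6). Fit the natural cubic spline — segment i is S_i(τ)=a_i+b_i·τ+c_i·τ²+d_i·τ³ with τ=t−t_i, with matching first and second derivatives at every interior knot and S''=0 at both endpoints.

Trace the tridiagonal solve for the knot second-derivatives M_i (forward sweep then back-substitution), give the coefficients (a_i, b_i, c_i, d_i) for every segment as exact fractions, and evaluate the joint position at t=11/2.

Δ: Δ0=-1, Δ1=6, Δ2=-7/3, Δ3=-1
row 1: diag=4, rhs=42; c'=1/4, d'=21/2
row 2: denom=8−1·1/4=31/4; d'=(-50−1·21/2)/(31/4)=-242/31
row 3: denom=8−3·12/31=212/31; d'=(8−3·-242/31)/(212/31)=487/106
back: M3=487/106
back: M2=-242/31−12/31·487/106=-508/53
back: M1=21/2−1/4·-508/53=1367/106
M: M0=0, M1=1367/106, M2=-508/53, M3=487/106, M4=0
seg 0: a=0, c=M0/2=0, d=(M1−M0)/(6·1)=1367/636, b=Δ0−h0·(2M0+M1)/6=-2003/636
seg 1: a=-1, c=M1/2=1367/212, d=(M2−M1)/(6·1)=-2383/636, b=Δ1−h1·(2M1+M2)/6=1049/318
seg 2: a=5, c=M2/2=-254/53, d=(M3−M2)/(6·3)=167/212, b=Δ2−h2·(2M2+M3)/6=3151/636
seg 3: a=-2, c=M3/2=487/212, d=(M4−M3)/(6·1)=-487/636, b=Δ3−h3·(2M3+M4)/6=-805/318
t_q=11/2 → seg 3, τ=1/2; S=-2+-805/318·τ+487/212·τ²+-487/636·τ³=-4727/1696

  seg 0: a=0 b=-2003/636 c=0 d=1367/636
  seg 1: a=-1 b=1049/318 c=1367/212 d=-2383/636
  seg 2: a=5 b=3151/636 c=-254/53 d=167/212
  seg 3: a=-2 b=-805/318 c=487/212 d=-487/636
S(11/2) = -4727/1696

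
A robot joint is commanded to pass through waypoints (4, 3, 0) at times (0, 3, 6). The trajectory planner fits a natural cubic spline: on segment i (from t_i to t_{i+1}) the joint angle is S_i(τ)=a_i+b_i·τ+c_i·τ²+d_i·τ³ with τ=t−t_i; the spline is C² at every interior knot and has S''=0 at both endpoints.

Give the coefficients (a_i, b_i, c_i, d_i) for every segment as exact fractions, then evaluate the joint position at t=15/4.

Δ: Δ0=-1/3, Δ1=-1
row 1: diag=12, rhs=-4; c'=1/4, d'=-1/3
back: M1=-1/3
M: M0=0, M1=-1/3, M2=0
seg 0: a=4, c=M0/2=0, d=(M1−M0)/(6·3)=-1/54, b=Δ0−h0·(2M0+M1)/6=-1/6
seg 1: a=3, c=M1/2=-1/6, d=(M2−M1)/(6·3)=1/54, b=Δ1−h1·(2M1+M2)/6=-2/3
t_q=15/4 → seg 1, τ=3/4; S=3+-2/3·τ+-1/6·τ²+1/54·τ³=309/128

  seg 0: a=4 b=-1/6 c=0 d=-1/54
  seg 1: a=3 b=-2/3 c=-1/6 d=1/54
S(15/4) = 309/128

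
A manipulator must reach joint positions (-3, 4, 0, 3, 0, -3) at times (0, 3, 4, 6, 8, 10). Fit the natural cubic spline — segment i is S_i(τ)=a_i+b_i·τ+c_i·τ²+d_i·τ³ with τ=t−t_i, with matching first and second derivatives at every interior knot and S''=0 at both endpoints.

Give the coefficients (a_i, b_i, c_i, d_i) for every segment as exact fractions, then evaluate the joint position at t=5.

  seg 0: a=-3 b=20023/3846 c=0 d=-3683/11538
  seg 1: a=4 b=-6562/1923 c=-3683/1282 d=8789/3846
  seg 2: a=0 b=-8855/3846 c=2553/641 d=-4003/3846
  seg 3: a=3 b=4381/3846 c=-1450/641 d=3625/7692
  seg 4: a=0 b=-8669/3846 c=725/1282 d=-725/7692
S(5) = 410/641

Δ: Δ0=7/3, Δ1=-4, Δ2=3/2, Δ3=-3/2, Δ4=-3/2
row 1: diag=8, rhs=-38; c'=1/8, d'=-19/4
row 2: denom=6−1·1/8=47/8; d'=(33−1·-19/4)/(47/8)=302/47
row 3: denom=8−2·16/47=344/47; d'=(-18−2·302/47)/(344/47)=-725/172
row 4: denom=8−2·47/172=641/86; d'=(0−2·-725/172)/(641/86)=725/641
back: M4=725/641
back: M3=-725/172−47/172·725/641=-2900/641
back: M2=302/47−16/47·-2900/641=5106/641
back: M1=-19/4−1/8·5106/641=-3683/641
M: M0=0, M1=-3683/641, M2=5106/641, M3=-2900/641, M4=725/641, M5=0
seg 0: a=-3, c=M0/2=0, d=(M1−M0)/(6·3)=-3683/11538, b=Δ0−h0·(2M0+M1)/6=20023/3846
seg 1: a=4, c=M1/2=-3683/1282, d=(M2−M1)/(6·1)=8789/3846, b=Δ1−h1·(2M1+M2)/6=-6562/1923
seg 2: a=0, c=M2/2=2553/641, d=(M3−M2)/(6·2)=-4003/3846, b=Δ2−h2·(2M2+M3)/6=-8855/3846
seg 3: a=3, c=M3/2=-1450/641, d=(M4−M3)/(6·2)=3625/7692, b=Δ3−h3·(2M3+M4)/6=4381/3846
seg 4: a=0, c=M4/2=725/1282, d=(M5−M4)/(6·2)=-725/7692, b=Δ4−h4·(2M4+M5)/6=-8669/3846
t_q=5 → seg 2, τ=1; S=0+-8855/3846·τ+2553/641·τ²+-4003/3846·τ³=410/641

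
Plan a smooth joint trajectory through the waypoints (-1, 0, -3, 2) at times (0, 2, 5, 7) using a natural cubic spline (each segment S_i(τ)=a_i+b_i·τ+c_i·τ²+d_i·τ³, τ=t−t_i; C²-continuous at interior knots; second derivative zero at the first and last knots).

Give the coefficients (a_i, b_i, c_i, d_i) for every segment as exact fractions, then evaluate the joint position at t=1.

Δ: Δ0=1/2, Δ1=-1, Δ2=5/2
row 1: diag=10, rhs=-9; c'=3/10, d'=-9/10
row 2: denom=10−3·3/10=91/10; d'=(21−3·-9/10)/(91/10)=237/91
back: M2=237/91
back: M1=-9/10−3/10·237/91=-153/91
M: M0=0, M1=-153/91, M2=237/91, M3=0
seg 0: a=-1, c=M0/2=0, d=(M1−M0)/(6·2)=-51/364, b=Δ0−h0·(2M0+M1)/6=193/182
seg 1: a=0, c=M1/2=-153/182, d=(M2−M1)/(6·3)=5/21, b=Δ1−h1·(2M1+M2)/6=-113/182
seg 2: a=-3, c=M2/2=237/182, d=(M3−M2)/(6·2)=-79/364, b=Δ2−h2·(2M2+M3)/6=139/182
t_q=1 → seg 0, τ=1; S=-1+193/182·τ+0·τ²+-51/364·τ³=-29/364

  seg 0: a=-1 b=193/182 c=0 d=-51/364
  seg 1: a=0 b=-113/182 c=-153/182 d=5/21
  seg 2: a=-3 b=139/182 c=237/182 d=-79/364
S(1) = -29/364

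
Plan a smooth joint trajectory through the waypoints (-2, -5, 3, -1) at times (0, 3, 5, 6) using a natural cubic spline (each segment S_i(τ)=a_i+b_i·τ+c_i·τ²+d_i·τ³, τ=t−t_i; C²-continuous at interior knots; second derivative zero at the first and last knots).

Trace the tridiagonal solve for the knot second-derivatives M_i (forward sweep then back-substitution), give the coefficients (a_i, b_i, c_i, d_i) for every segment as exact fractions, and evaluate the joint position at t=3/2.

  seg 0: a=-2 b=-97/28 c=0 d=23/84
  seg 1: a=-5 b=55/14 c=69/28 d=-17/14
  seg 2: a=3 b=-11/14 c=-135/28 d=45/28
S(3/2) = -1405/224

Δ: Δ0=-1, Δ1=4, Δ2=-4
row 1: diag=10, rhs=30; c'=1/5, d'=3
row 2: denom=6−2·1/5=28/5; d'=(-48−2·3)/(28/5)=-135/14
back: M2=-135/14
back: M1=3−1/5·-135/14=69/14
M: M0=0, M1=69/14, M2=-135/14, M3=0
seg 0: a=-2, c=M0/2=0, d=(M1−M0)/(6·3)=23/84, b=Δ0−h0·(2M0+M1)/6=-97/28
seg 1: a=-5, c=M1/2=69/28, d=(M2−M1)/(6·2)=-17/14, b=Δ1−h1·(2M1+M2)/6=55/14
seg 2: a=3, c=M2/2=-135/28, d=(M3−M2)/(6·1)=45/28, b=Δ2−h2·(2M2+M3)/6=-11/14
t_q=3/2 → seg 0, τ=3/2; S=-2+-97/28·τ+0·τ²+23/84·τ³=-1405/224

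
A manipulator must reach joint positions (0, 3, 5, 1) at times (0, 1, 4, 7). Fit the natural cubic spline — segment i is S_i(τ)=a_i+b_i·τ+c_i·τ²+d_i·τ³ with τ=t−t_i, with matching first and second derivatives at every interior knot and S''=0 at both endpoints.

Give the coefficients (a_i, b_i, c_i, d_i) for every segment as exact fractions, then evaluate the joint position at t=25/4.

  seg 0: a=0 b=283/87 c=0 d=-22/87
  seg 1: a=3 b=217/87 c=-22/29 d=13/261
  seg 2: a=5 b=-62/87 c=-9/29 d=1/29
S(25/4) = 4117/1856

Δ: Δ0=3, Δ1=2/3, Δ2=-4/3
row 1: diag=8, rhs=-14; c'=3/8, d'=-7/4
row 2: denom=12−3·3/8=87/8; d'=(-12−3·-7/4)/(87/8)=-18/29
back: M2=-18/29
back: M1=-7/4−3/8·-18/29=-44/29
M: M0=0, M1=-44/29, M2=-18/29, M3=0
seg 0: a=0, c=M0/2=0, d=(M1−M0)/(6·1)=-22/87, b=Δ0−h0·(2M0+M1)/6=283/87
seg 1: a=3, c=M1/2=-22/29, d=(M2−M1)/(6·3)=13/261, b=Δ1−h1·(2M1+M2)/6=217/87
seg 2: a=5, c=M2/2=-9/29, d=(M3−M2)/(6·3)=1/29, b=Δ2−h2·(2M2+M3)/6=-62/87
t_q=25/4 → seg 2, τ=9/4; S=5+-62/87·τ+-9/29·τ²+1/29·τ³=4117/1856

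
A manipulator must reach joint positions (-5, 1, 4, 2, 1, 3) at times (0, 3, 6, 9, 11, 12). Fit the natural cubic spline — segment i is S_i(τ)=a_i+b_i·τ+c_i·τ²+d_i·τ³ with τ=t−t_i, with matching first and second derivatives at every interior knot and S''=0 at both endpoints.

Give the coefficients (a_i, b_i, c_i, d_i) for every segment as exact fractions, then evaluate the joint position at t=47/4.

Δ: Δ0=2, Δ1=1, Δ2=-2/3, Δ3=-1/2, Δ4=2
row 1: diag=12, rhs=-6; c'=1/4, d'=-1/2
row 2: denom=12−3·1/4=45/4; d'=(-10−3·-1/2)/(45/4)=-34/45
row 3: denom=10−3·4/15=46/5; d'=(1−3·-34/45)/(46/5)=49/138
row 4: denom=6−2·5/23=128/23; d'=(15−2·49/138)/(128/23)=493/192
back: M4=493/192
back: M3=49/138−5/23·493/192=-13/64
back: M2=-34/45−4/15·-13/64=-101/144
back: M1=-1/2−1/4·-101/144=-187/576
M: M0=0, M1=-187/576, M2=-101/144, M3=-13/64, M4=493/192, M5=0
seg 0: a=-5, c=M0/2=0, d=(M1−M0)/(6·3)=-187/10368, b=Δ0−h0·(2M0+M1)/6=2491/1152
seg 1: a=1, c=M1/2=-187/1152, d=(M2−M1)/(6·3)=-217/10368, b=Δ1−h1·(2M1+M2)/6=965/576
seg 2: a=4, c=M2/2=-101/288, d=(M3−M2)/(6·3)=287/10368, b=Δ2−h2·(2M2+M3)/6=157/1152
seg 3: a=2, c=M3/2=-13/128, d=(M4−M3)/(6·2)=133/576, b=Δ3−h3·(2M3+M4)/6=-703/576
seg 4: a=1, c=M4/2=493/384, d=(M5−M4)/(6·1)=-493/1152, b=Δ4−h4·(2M4+M5)/6=659/576
t_q=47/4 → seg 4, τ=3/4; S=1+659/576·τ+493/384·τ²+-493/1152·τ³=58975/24576

  seg 0: a=-5 b=2491/1152 c=0 d=-187/10368
  seg 1: a=1 b=965/576 c=-187/1152 d=-217/10368
  seg 2: a=4 b=157/1152 c=-101/288 d=287/10368
  seg 3: a=2 b=-703/576 c=-13/128 d=133/576
  seg 4: a=1 b=659/576 c=493/384 d=-493/1152
S(47/4) = 58975/24576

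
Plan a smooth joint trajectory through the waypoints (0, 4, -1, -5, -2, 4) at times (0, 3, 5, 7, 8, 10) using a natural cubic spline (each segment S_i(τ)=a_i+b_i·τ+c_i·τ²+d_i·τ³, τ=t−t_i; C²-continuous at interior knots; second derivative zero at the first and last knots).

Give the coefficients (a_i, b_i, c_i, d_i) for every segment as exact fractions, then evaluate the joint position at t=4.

Δ: Δ0=4/3, Δ1=-5/2, Δ2=-2, Δ3=3, Δ4=3
row 1: diag=10, rhs=-23; c'=1/5, d'=-23/10
row 2: denom=8−2·1/5=38/5; d'=(3−2·-23/10)/(38/5)=1
row 3: denom=6−2·5/19=104/19; d'=(30−2·1)/(104/19)=133/26
row 4: denom=6−1·19/104=605/104; d'=(0−1·133/26)/(605/104)=-532/605
back: M4=-532/605
back: M3=133/26−19/104·-532/605=3192/605
back: M2=1−5/19·3192/605=-47/121
back: M1=-23/10−1/5·-47/121=-2689/1210
M: M0=0, M1=-2689/1210, M2=-47/121, M3=3192/605, M4=-532/605, M5=0
seg 0: a=0, c=M0/2=0, d=(M1−M0)/(6·3)=-2689/21780, b=Δ0−h0·(2M0+M1)/6=17747/7260
seg 1: a=4, c=M1/2=-2689/2420, d=(M2−M1)/(6·2)=2219/14520, b=Δ1−h1·(2M1+M2)/6=-3227/3630
seg 2: a=-1, c=M2/2=-47/242, d=(M3−M2)/(6·2)=3427/7260, b=Δ2−h2·(2M2+M3)/6=-6352/1815
seg 3: a=-5, c=M3/2=1596/605, d=(M4−M3)/(6·1)=-1862/1815, b=Δ3−h3·(2M3+M4)/6=229/165
seg 4: a=-2, c=M4/2=-266/605, d=(M5−M4)/(6·2)=133/1815, b=Δ4−h4·(2M4+M5)/6=6509/1815
t_q=4 → seg 1, τ=1; S=4+-3227/3630·τ+-2689/2420·τ²+2219/14520·τ³=10419/4840

  seg 0: a=0 b=17747/7260 c=0 d=-2689/21780
  seg 1: a=4 b=-3227/3630 c=-2689/2420 d=2219/14520
  seg 2: a=-1 b=-6352/1815 c=-47/242 d=3427/7260
  seg 3: a=-5 b=229/165 c=1596/605 d=-1862/1815
  seg 4: a=-2 b=6509/1815 c=-266/605 d=133/1815
S(4) = 10419/4840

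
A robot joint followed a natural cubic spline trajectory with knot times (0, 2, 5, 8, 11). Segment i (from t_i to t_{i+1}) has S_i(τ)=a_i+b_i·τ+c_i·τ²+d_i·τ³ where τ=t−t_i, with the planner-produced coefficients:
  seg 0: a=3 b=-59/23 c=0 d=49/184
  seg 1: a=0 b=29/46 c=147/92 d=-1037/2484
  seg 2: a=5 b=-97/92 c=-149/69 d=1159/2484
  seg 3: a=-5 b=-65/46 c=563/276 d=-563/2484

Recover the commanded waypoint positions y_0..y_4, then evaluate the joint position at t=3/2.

y_0=3 y_1=0 y_2=5 y_3=-5 y_4=3
S(3/2) = 75/1472

y_0 = S_0(0) = a_0 = 3
y_1 = S_1(0) = a_1 = 0
y_2 = S_2(0) = a_2 = 5
y_3 = S_3(0) = a_3 = -5
y_4 = S_3(3) = 3
t_q=3/2 is in segment 0 (τ=3/2); S_0(τ)=75/1472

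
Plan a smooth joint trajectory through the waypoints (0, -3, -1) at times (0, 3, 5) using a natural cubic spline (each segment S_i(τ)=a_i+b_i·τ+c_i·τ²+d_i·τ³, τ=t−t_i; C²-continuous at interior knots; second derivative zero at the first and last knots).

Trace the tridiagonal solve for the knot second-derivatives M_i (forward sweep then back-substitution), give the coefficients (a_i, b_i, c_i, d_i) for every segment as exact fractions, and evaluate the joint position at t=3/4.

  seg 0: a=0 b=-8/5 c=0 d=1/15
  seg 1: a=-3 b=1/5 c=3/5 d=-1/10
S(3/4) = -75/64

Δ: Δ0=-1, Δ1=1
row 1: diag=10, rhs=12; c'=1/5, d'=6/5
back: M1=6/5
M: M0=0, M1=6/5, M2=0
seg 0: a=0, c=M0/2=0, d=(M1−M0)/(6·3)=1/15, b=Δ0−h0·(2M0+M1)/6=-8/5
seg 1: a=-3, c=M1/2=3/5, d=(M2−M1)/(6·2)=-1/10, b=Δ1−h1·(2M1+M2)/6=1/5
t_q=3/4 → seg 0, τ=3/4; S=0+-8/5·τ+0·τ²+1/15·τ³=-75/64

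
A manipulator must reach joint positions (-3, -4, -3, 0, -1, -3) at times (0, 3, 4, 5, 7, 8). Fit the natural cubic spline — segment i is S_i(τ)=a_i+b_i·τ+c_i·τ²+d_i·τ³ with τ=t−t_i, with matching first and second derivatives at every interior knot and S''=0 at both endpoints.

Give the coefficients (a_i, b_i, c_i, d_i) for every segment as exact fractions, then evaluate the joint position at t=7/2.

Δ: Δ0=-1/3, Δ1=1, Δ2=3, Δ3=-1/2, Δ4=-2
row 1: diag=8, rhs=8; c'=1/8, d'=1
row 2: denom=4−1·1/8=31/8; d'=(12−1·1)/(31/8)=88/31
row 3: denom=6−1·8/31=178/31; d'=(-21−1·88/31)/(178/31)=-739/178
row 4: denom=6−2·31/89=472/89; d'=(-9−2·-739/178)/(472/89)=-31/236
back: M4=-31/236
back: M3=-739/178−31/89·-31/236=-969/236
back: M2=88/31−8/31·-969/236=230/59
back: M1=1−1/8·230/59=121/236
M: M0=0, M1=121/236, M2=230/59, M3=-969/236, M4=-31/236, M5=0
seg 0: a=-3, c=M0/2=0, d=(M1−M0)/(6·3)=121/4248, b=Δ0−h0·(2M0+M1)/6=-835/1416
seg 1: a=-4, c=M1/2=121/472, d=(M2−M1)/(6·1)=799/1416, b=Δ1−h1·(2M1+M2)/6=127/708
seg 2: a=-3, c=M2/2=115/59, d=(M3−M2)/(6·1)=-1889/1416, b=Δ2−h2·(2M2+M3)/6=3377/1416
seg 3: a=0, c=M3/2=-969/472, d=(M4−M3)/(6·2)=469/1416, b=Δ3−h3·(2M3+M4)/6=1615/708
seg 4: a=-1, c=M4/2=-31/472, d=(M5−M4)/(6·1)=31/1416, b=Δ4−h4·(2M4+M5)/6=-1385/708
t_q=7/2 → seg 1, τ=1/2; S=-4+127/708·τ+121/472·τ²+799/1416·τ³=-14257/3776

  seg 0: a=-3 b=-835/1416 c=0 d=121/4248
  seg 1: a=-4 b=127/708 c=121/472 d=799/1416
  seg 2: a=-3 b=3377/1416 c=115/59 d=-1889/1416
  seg 3: a=0 b=1615/708 c=-969/472 d=469/1416
  seg 4: a=-1 b=-1385/708 c=-31/472 d=31/1416
S(7/2) = -14257/3776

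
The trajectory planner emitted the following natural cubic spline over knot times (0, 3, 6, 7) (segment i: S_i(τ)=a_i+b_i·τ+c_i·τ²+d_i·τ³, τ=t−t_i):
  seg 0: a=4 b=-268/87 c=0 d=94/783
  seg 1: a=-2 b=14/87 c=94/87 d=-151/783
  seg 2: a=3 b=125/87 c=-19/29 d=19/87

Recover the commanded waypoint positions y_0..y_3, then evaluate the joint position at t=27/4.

y_0=4 y_1=-2 y_2=3 y_3=4
S(27/4) = 7055/1856

y_0 = S_0(0) = a_0 = 4
y_1 = S_1(0) = a_1 = -2
y_2 = S_2(0) = a_2 = 3
y_3 = S_2(1) = 4
t_q=27/4 is in segment 2 (τ=3/4); S_2(τ)=7055/1856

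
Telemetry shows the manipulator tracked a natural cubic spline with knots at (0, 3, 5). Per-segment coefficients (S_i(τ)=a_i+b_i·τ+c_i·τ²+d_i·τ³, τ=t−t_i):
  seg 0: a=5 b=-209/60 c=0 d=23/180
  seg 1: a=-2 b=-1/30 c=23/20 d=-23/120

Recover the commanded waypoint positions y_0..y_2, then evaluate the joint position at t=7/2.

y_0 = S_0(0) = a_0 = 5
y_1 = S_1(0) = a_1 = -2
y_2 = S_1(2) = 1
t_q=7/2 is in segment 1 (τ=1/2); S_1(τ)=-561/320

y_0=5 y_1=-2 y_2=1
S(7/2) = -561/320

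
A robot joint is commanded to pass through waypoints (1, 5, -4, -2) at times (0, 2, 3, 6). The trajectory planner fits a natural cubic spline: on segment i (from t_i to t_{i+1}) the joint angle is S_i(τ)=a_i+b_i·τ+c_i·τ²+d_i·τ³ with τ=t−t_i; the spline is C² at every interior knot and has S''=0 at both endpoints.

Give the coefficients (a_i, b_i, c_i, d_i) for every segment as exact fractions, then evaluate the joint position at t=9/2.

Δ: Δ0=2, Δ1=-9, Δ2=2/3
row 1: diag=6, rhs=-66; c'=1/6, d'=-11
row 2: denom=8−1·1/6=47/6; d'=(58−1·-11)/(47/6)=414/47
back: M2=414/47
back: M1=-11−1/6·414/47=-586/47
M: M0=0, M1=-586/47, M2=414/47, M3=0
seg 0: a=1, c=M0/2=0, d=(M1−M0)/(6·2)=-293/282, b=Δ0−h0·(2M0+M1)/6=868/141
seg 1: a=5, c=M1/2=-293/47, d=(M2−M1)/(6·1)=500/141, b=Δ1−h1·(2M1+M2)/6=-890/141
seg 2: a=-4, c=M2/2=207/47, d=(M3−M2)/(6·3)=-23/47, b=Δ2−h2·(2M2+M3)/6=-1148/141
t_q=9/2 → seg 2, τ=3/2; S=-4+-1148/141·τ+207/47·τ²+-23/47·τ³=-2991/376

  seg 0: a=1 b=868/141 c=0 d=-293/282
  seg 1: a=5 b=-890/141 c=-293/47 d=500/141
  seg 2: a=-4 b=-1148/141 c=207/47 d=-23/47
S(9/2) = -2991/376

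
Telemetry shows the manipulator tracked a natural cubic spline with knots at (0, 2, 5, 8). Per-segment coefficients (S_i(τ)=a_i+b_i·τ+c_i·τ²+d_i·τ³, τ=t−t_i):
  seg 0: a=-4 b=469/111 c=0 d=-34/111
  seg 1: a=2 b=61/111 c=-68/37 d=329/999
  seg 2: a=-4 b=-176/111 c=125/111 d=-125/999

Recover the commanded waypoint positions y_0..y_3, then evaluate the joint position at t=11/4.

y_0=-4 y_1=2 y_2=-4 y_3=-2
S(11/4) = 3593/2368

y_0 = S_0(0) = a_0 = -4
y_1 = S_1(0) = a_1 = 2
y_2 = S_2(0) = a_2 = -4
y_3 = S_2(3) = -2
t_q=11/4 is in segment 1 (τ=3/4); S_1(τ)=3593/2368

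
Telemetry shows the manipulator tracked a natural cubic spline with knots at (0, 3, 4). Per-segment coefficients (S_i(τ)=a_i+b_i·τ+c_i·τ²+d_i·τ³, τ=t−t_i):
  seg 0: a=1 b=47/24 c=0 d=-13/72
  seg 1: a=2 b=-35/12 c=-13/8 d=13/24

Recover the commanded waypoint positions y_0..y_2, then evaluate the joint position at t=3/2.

y_0=1 y_1=2 y_2=-2
S(3/2) = 213/64

y_0 = S_0(0) = a_0 = 1
y_1 = S_1(0) = a_1 = 2
y_2 = S_1(1) = -2
t_q=3/2 is in segment 0 (τ=3/2); S_0(τ)=213/64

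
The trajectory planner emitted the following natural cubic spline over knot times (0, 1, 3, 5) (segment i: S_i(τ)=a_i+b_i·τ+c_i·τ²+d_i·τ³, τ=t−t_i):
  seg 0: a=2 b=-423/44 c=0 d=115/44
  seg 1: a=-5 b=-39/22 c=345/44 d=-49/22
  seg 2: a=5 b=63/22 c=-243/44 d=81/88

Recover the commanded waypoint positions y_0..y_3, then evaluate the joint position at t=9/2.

y_0=2 y_1=-5 y_2=5 y_3=-4
S(9/2) = -17/704

y_0 = S_0(0) = a_0 = 2
y_1 = S_1(0) = a_1 = -5
y_2 = S_2(0) = a_2 = 5
y_3 = S_2(2) = -4
t_q=9/2 is in segment 2 (τ=3/2); S_2(τ)=-17/704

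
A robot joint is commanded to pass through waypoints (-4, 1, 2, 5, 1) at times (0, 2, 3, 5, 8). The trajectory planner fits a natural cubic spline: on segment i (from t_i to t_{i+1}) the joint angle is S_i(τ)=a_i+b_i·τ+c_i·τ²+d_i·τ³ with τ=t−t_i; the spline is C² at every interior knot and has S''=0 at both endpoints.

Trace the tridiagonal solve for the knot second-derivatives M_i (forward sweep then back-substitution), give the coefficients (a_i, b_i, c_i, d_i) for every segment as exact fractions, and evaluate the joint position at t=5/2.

  seg 0: a=-4 b=3013/978 c=0 d=-71/489
  seg 1: a=1 b=1309/978 c=-142/163 d=521/978
  seg 2: a=2 b=584/489 c=237/326 d=-1123/3912
  seg 3: a=5 b=643/978 c=-649/652 d=649/5868
S(5/2) = 3959/2608

Δ: Δ0=5/2, Δ1=1, Δ2=3/2, Δ3=-4/3
row 1: diag=6, rhs=-9; c'=1/6, d'=-3/2
row 2: denom=6−1·1/6=35/6; d'=(3−1·-3/2)/(35/6)=27/35
row 3: denom=10−2·12/35=326/35; d'=(-17−2·27/35)/(326/35)=-649/326
back: M3=-649/326
back: M2=27/35−12/35·-649/326=237/163
back: M1=-3/2−1/6·237/163=-284/163
M: M0=0, M1=-284/163, M2=237/163, M3=-649/326, M4=0
seg 0: a=-4, c=M0/2=0, d=(M1−M0)/(6·2)=-71/489, b=Δ0−h0·(2M0+M1)/6=3013/978
seg 1: a=1, c=M1/2=-142/163, d=(M2−M1)/(6·1)=521/978, b=Δ1−h1·(2M1+M2)/6=1309/978
seg 2: a=2, c=M2/2=237/326, d=(M3−M2)/(6·2)=-1123/3912, b=Δ2−h2·(2M2+M3)/6=584/489
seg 3: a=5, c=M3/2=-649/652, d=(M4−M3)/(6·3)=649/5868, b=Δ3−h3·(2M3+M4)/6=643/978
t_q=5/2 → seg 1, τ=1/2; S=1+1309/978·τ+-142/163·τ²+521/978·τ³=3959/2608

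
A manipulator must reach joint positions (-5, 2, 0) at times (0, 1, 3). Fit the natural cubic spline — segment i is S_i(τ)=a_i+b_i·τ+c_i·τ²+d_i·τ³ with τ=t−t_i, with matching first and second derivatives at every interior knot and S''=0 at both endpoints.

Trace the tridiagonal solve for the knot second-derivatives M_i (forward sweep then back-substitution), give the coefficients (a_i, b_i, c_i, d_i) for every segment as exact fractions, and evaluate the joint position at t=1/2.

  seg 0: a=-5 b=25/3 c=0 d=-4/3
  seg 1: a=2 b=13/3 c=-4 d=2/3
S(1/2) = -1

Δ: Δ0=7, Δ1=-1
row 1: diag=6, rhs=-48; c'=1/3, d'=-8
back: M1=-8
M: M0=0, M1=-8, M2=0
seg 0: a=-5, c=M0/2=0, d=(M1−M0)/(6·1)=-4/3, b=Δ0−h0·(2M0+M1)/6=25/3
seg 1: a=2, c=M1/2=-4, d=(M2−M1)/(6·2)=2/3, b=Δ1−h1·(2M1+M2)/6=13/3
t_q=1/2 → seg 0, τ=1/2; S=-5+25/3·τ+0·τ²+-4/3·τ³=-1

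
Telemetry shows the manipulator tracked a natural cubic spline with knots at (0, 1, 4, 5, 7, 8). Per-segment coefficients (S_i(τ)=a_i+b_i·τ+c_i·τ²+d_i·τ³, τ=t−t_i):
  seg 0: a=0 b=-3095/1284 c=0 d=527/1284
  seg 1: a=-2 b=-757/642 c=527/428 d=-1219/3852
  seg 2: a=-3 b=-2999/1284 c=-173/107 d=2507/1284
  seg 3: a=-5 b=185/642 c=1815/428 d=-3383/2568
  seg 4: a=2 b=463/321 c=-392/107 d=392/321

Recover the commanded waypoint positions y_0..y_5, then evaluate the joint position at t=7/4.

y_0 = S_0(0) = a_0 = 0
y_1 = S_1(0) = a_1 = -2
y_2 = S_2(0) = a_2 = -3
y_3 = S_3(0) = a_3 = -5
y_4 = S_4(0) = a_4 = 2
y_5 = S_4(1) = 1
t_q=7/4 is in segment 1 (τ=3/4); S_1(τ)=-63693/27392

y_0=0 y_1=-2 y_2=-3 y_3=-5 y_4=2 y_5=1
S(7/4) = -63693/27392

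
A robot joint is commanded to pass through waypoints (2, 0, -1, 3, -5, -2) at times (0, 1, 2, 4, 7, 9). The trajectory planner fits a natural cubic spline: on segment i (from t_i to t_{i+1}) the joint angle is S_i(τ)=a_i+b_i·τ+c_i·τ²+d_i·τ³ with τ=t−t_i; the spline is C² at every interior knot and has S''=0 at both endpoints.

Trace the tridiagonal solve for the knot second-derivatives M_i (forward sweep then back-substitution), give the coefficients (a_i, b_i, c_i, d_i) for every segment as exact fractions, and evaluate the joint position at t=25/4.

  seg 0: a=2 b=-11942/5799 c=0 d=344/5799
  seg 1: a=0 b=-10910/5799 c=344/1933 d=4079/5799
  seg 2: a=-1 b=3391/5799 c=4423/1933 d=-18331/23196
  seg 3: a=3 b=1474/5799 c=-9485/3866 d=1907/3866
  seg 4: a=-5 b=-13315/11598 c=3839/1933 d=-3839/11598
S(25/4) = -799161/247424

Δ: Δ0=-2, Δ1=-1, Δ2=2, Δ3=-8/3, Δ4=3/2
row 1: diag=4, rhs=6; c'=1/4, d'=3/2
row 2: denom=6−1·1/4=23/4; d'=(18−1·3/2)/(23/4)=66/23
row 3: denom=10−2·8/23=214/23; d'=(-28−2·66/23)/(214/23)=-388/107
row 4: denom=10−3·69/214=1933/214; d'=(25−3·-388/107)/(1933/214)=7678/1933
back: M4=7678/1933
back: M3=-388/107−69/214·7678/1933=-9485/1933
back: M2=66/23−8/23·-9485/1933=8846/1933
back: M1=3/2−1/4·8846/1933=688/1933
M: M0=0, M1=688/1933, M2=8846/1933, M3=-9485/1933, M4=7678/1933, M5=0
seg 0: a=2, c=M0/2=0, d=(M1−M0)/(6·1)=344/5799, b=Δ0−h0·(2M0+M1)/6=-11942/5799
seg 1: a=0, c=M1/2=344/1933, d=(M2−M1)/(6·1)=4079/5799, b=Δ1−h1·(2M1+M2)/6=-10910/5799
seg 2: a=-1, c=M2/2=4423/1933, d=(M3−M2)/(6·2)=-18331/23196, b=Δ2−h2·(2M2+M3)/6=3391/5799
seg 3: a=3, c=M3/2=-9485/3866, d=(M4−M3)/(6·3)=1907/3866, b=Δ3−h3·(2M3+M4)/6=1474/5799
seg 4: a=-5, c=M4/2=3839/1933, d=(M5−M4)/(6·2)=-3839/11598, b=Δ4−h4·(2M4+M5)/6=-13315/11598
t_q=25/4 → seg 3, τ=9/4; S=3+1474/5799·τ+-9485/3866·τ²+1907/3866·τ³=-799161/247424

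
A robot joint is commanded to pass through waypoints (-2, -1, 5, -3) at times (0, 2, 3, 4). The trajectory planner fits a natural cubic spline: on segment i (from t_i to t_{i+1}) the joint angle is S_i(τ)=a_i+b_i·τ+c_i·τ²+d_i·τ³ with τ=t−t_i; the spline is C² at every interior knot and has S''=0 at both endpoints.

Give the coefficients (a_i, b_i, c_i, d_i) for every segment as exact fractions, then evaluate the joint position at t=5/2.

  seg 0: a=-2 b=-121/46 c=0 d=18/23
  seg 1: a=-1 b=311/46 c=108/23 d=-251/46
  seg 2: a=5 b=-5/23 c=-537/46 d=179/46
S(5/2) = 1057/368

Δ: Δ0=1/2, Δ1=6, Δ2=-8
row 1: diag=6, rhs=33; c'=1/6, d'=11/2
row 2: denom=4−1·1/6=23/6; d'=(-84−1·11/2)/(23/6)=-537/23
back: M2=-537/23
back: M1=11/2−1/6·-537/23=216/23
M: M0=0, M1=216/23, M2=-537/23, M3=0
seg 0: a=-2, c=M0/2=0, d=(M1−M0)/(6·2)=18/23, b=Δ0−h0·(2M0+M1)/6=-121/46
seg 1: a=-1, c=M1/2=108/23, d=(M2−M1)/(6·1)=-251/46, b=Δ1−h1·(2M1+M2)/6=311/46
seg 2: a=5, c=M2/2=-537/46, d=(M3−M2)/(6·1)=179/46, b=Δ2−h2·(2M2+M3)/6=-5/23
t_q=5/2 → seg 1, τ=1/2; S=-1+311/46·τ+108/23·τ²+-251/46·τ³=1057/368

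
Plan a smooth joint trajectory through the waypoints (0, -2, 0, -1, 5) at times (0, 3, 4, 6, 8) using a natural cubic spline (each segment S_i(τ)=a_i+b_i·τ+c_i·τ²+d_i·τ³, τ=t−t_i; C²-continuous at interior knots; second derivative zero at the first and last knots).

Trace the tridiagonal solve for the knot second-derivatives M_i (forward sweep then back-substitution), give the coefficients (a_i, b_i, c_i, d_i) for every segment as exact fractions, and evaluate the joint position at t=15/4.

Δ: Δ0=-2/3, Δ1=2, Δ2=-1/2, Δ3=3
row 1: diag=8, rhs=16; c'=1/8, d'=2
row 2: denom=6−1·1/8=47/8; d'=(-15−1·2)/(47/8)=-136/47
row 3: denom=8−2·16/47=344/47; d'=(21−2·-136/47)/(344/47)=1259/344
back: M3=1259/344
back: M2=-136/47−16/47·1259/344=-178/43
back: M1=2−1/8·-178/43=433/172
M: M0=0, M1=433/172, M2=-178/43, M3=1259/344, M4=0
seg 0: a=0, c=M0/2=0, d=(M1−M0)/(6·3)=433/3096, b=Δ0−h0·(2M0+M1)/6=-1987/1032
seg 1: a=-2, c=M1/2=433/344, d=(M2−M1)/(6·1)=-1145/1032, b=Δ1−h1·(2M1+M2)/6=955/516
seg 2: a=0, c=M2/2=-89/43, d=(M3−M2)/(6·2)=2683/4128, b=Δ2−h2·(2M2+M3)/6=1073/1032
seg 3: a=-1, c=M3/2=1259/688, d=(M4−M3)/(6·2)=-1259/4128, b=Δ3−h3·(2M3+M4)/6=289/516
t_q=15/4 → seg 1, τ=3/4; S=-2+955/516·τ+433/344·τ²+-1145/1032·τ³=-8189/22016

  seg 0: a=0 b=-1987/1032 c=0 d=433/3096
  seg 1: a=-2 b=955/516 c=433/344 d=-1145/1032
  seg 2: a=0 b=1073/1032 c=-89/43 d=2683/4128
  seg 3: a=-1 b=289/516 c=1259/688 d=-1259/4128
S(15/4) = -8189/22016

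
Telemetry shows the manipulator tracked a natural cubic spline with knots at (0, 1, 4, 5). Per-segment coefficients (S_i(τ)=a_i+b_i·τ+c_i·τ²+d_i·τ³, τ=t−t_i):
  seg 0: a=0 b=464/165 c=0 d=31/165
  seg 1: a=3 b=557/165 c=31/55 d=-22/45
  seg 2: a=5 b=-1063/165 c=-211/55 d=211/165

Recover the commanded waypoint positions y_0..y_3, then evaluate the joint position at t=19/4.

y_0=0 y_1=3 y_2=5 y_3=-4
S(19/4) = -1021/704

y_0 = S_0(0) = a_0 = 0
y_1 = S_1(0) = a_1 = 3
y_2 = S_2(0) = a_2 = 5
y_3 = S_2(1) = -4
t_q=19/4 is in segment 2 (τ=3/4); S_2(τ)=-1021/704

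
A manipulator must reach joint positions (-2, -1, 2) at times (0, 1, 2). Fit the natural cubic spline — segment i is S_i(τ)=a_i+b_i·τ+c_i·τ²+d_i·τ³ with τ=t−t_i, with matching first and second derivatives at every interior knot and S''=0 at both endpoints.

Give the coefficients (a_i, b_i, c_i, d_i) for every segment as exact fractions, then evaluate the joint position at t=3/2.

Δ: Δ0=1, Δ1=3
row 1: diag=4, rhs=12; c'=1/4, d'=3
back: M1=3
M: M0=0, M1=3, M2=0
seg 0: a=-2, c=M0/2=0, d=(M1−M0)/(6·1)=1/2, b=Δ0−h0·(2M0+M1)/6=1/2
seg 1: a=-1, c=M1/2=3/2, d=(M2−M1)/(6·1)=-1/2, b=Δ1−h1·(2M1+M2)/6=2
t_q=3/2 → seg 1, τ=1/2; S=-1+2·τ+3/2·τ²+-1/2·τ³=5/16

  seg 0: a=-2 b=1/2 c=0 d=1/2
  seg 1: a=-1 b=2 c=3/2 d=-1/2
S(3/2) = 5/16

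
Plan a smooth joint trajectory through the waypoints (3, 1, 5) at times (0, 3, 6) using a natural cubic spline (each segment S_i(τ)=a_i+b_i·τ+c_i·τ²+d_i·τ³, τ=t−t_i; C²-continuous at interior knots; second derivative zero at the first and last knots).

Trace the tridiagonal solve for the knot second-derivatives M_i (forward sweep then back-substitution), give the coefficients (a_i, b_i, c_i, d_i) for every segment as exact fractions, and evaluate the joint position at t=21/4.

Δ: Δ0=-2/3, Δ1=4/3
row 1: diag=12, rhs=12; c'=1/4, d'=1
back: M1=1
M: M0=0, M1=1, M2=0
seg 0: a=3, c=M0/2=0, d=(M1−M0)/(6·3)=1/18, b=Δ0−h0·(2M0+M1)/6=-7/6
seg 1: a=1, c=M1/2=1/2, d=(M2−M1)/(6·3)=-1/18, b=Δ1−h1·(2M1+M2)/6=1/3
t_q=21/4 → seg 1, τ=9/4; S=1+1/3·τ+1/2·τ²+-1/18·τ³=467/128

  seg 0: a=3 b=-7/6 c=0 d=1/18
  seg 1: a=1 b=1/3 c=1/2 d=-1/18
S(21/4) = 467/128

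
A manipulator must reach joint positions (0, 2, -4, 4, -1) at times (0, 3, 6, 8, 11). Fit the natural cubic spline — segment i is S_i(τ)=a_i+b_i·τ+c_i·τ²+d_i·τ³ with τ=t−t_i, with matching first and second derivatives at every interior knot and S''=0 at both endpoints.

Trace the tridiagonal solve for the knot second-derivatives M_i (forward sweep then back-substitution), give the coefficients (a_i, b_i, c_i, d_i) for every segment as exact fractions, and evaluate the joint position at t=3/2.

  seg 0: a=0 b=353/177 c=0 d=-235/1593
  seg 1: a=2 b=-352/177 c=-235/177 d=703/1593
  seg 2: a=-4 b=347/177 c=156/59 d=-575/708
  seg 3: a=4 b=494/177 c=-263/118 d=263/1062
S(3/2) = 1177/472

Δ: Δ0=2/3, Δ1=-2, Δ2=4, Δ3=-5/3
row 1: diag=12, rhs=-16; c'=1/4, d'=-4/3
row 2: denom=10−3·1/4=37/4; d'=(36−3·-4/3)/(37/4)=160/37
row 3: denom=10−2·8/37=354/37; d'=(-34−2·160/37)/(354/37)=-263/59
back: M3=-263/59
back: M2=160/37−8/37·-263/59=312/59
back: M1=-4/3−1/4·312/59=-470/177
M: M0=0, M1=-470/177, M2=312/59, M3=-263/59, M4=0
seg 0: a=0, c=M0/2=0, d=(M1−M0)/(6·3)=-235/1593, b=Δ0−h0·(2M0+M1)/6=353/177
seg 1: a=2, c=M1/2=-235/177, d=(M2−M1)/(6·3)=703/1593, b=Δ1−h1·(2M1+M2)/6=-352/177
seg 2: a=-4, c=M2/2=156/59, d=(M3−M2)/(6·2)=-575/708, b=Δ2−h2·(2M2+M3)/6=347/177
seg 3: a=4, c=M3/2=-263/118, d=(M4−M3)/(6·3)=263/1062, b=Δ3−h3·(2M3+M4)/6=494/177
t_q=3/2 → seg 0, τ=3/2; S=0+353/177·τ+0·τ²+-235/1593·τ³=1177/472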